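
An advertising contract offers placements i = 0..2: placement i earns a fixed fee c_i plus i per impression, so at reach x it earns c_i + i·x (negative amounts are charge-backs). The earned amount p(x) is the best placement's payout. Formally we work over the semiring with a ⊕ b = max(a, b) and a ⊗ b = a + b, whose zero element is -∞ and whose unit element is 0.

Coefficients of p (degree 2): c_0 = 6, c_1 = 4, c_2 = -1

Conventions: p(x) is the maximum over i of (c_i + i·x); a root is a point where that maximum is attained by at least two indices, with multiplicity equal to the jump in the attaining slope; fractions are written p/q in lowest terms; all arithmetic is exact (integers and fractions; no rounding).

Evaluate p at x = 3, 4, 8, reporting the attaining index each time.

p(3) = max(6+0·3=6, 4+1·3=7, -1+2·3=5) = 7 (attained by i=1)
p(4) = max(6+0·4=6, 4+1·4=8, -1+2·4=7) = 8 (attained by i=1)
p(8) = max(6+0·8=6, 4+1·8=12, -1+2·8=15) = 15 (attained by i=2)
Answer: p(3) = 7; p(4) = 8; p(8) = 15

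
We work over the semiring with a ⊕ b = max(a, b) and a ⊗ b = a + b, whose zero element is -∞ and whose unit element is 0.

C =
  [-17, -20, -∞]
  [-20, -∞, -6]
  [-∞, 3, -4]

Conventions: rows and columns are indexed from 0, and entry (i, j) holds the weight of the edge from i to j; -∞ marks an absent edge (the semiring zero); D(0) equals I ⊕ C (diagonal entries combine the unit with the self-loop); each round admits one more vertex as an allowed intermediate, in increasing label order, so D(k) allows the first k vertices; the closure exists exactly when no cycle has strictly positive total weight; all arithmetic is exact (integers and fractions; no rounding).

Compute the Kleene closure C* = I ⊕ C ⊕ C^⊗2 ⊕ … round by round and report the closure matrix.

D(0):
  [0, -20, -∞]
  [-20, 0, -6]
  [-∞, 3, 0]
D(1):
  [0, -20, -∞]
  [-20, 0, -6]
  [-∞, 3, 0]
D(2):
  [0, -20, -26]
  [-20, 0, -6]
  [-17, 3, 0]
D(3):
  [0, -20, -26]
  [-20, 0, -6]
  [-17, 3, 0]
Answer: C* = [[0, -20, -26], [-20, 0, -6], [-17, 3, 0]]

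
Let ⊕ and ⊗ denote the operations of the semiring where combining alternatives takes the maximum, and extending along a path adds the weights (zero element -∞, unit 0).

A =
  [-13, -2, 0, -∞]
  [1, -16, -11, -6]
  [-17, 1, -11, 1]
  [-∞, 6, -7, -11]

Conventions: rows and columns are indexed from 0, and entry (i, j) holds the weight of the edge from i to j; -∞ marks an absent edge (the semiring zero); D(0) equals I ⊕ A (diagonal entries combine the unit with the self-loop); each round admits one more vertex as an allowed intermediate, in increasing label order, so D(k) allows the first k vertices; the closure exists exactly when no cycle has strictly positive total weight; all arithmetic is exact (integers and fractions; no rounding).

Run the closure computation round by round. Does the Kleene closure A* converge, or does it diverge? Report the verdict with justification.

D(0):
  [0, -2, 0, -∞]
  [1, 0, -11, -6]
  [-17, 1, 0, 1]
  [-∞, 6, -7, 0]
D(1):
  [0, -2, 0, -∞]
  [1, 0, 1, -6]
  [-17, 1, 0, 1]
  [-∞, 6, -7, 0]
Detection: at round 2, diagonal entry (2, 2) turns strictly positive.
Key observation: the cycle 2->1->0->2 has total weight 1 + 1 + 0, which is strictly positive.
Answer: DIVERGES — positive cycle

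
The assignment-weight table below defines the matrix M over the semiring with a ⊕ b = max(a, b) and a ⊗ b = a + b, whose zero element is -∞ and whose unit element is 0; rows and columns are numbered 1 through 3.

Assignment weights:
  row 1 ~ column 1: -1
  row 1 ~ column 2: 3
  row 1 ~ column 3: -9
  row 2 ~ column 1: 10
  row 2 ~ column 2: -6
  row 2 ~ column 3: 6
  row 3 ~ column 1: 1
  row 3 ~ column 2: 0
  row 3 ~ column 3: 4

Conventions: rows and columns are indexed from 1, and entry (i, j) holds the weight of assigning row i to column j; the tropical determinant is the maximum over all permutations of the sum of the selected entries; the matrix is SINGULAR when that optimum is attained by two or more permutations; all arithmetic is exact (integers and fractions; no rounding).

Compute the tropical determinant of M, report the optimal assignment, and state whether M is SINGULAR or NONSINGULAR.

σ = (1, 2, 3): (-1) + (-6) + 4 = -3
σ = (1, 3, 2): (-1) + 6 + 0 = 5
σ = (2, 1, 3): 3 + 10 + 4 = 17
σ = (2, 3, 1): 3 + 6 + 1 = 10
σ = (3, 1, 2): (-9) + 10 + 0 = 1
σ = (3, 2, 1): (-9) + (-6) + 1 = -14
Optimal value attained by: σ = (2, 1, 3).
Answer: det⊕(M) = 17; verdict: NONSINGULAR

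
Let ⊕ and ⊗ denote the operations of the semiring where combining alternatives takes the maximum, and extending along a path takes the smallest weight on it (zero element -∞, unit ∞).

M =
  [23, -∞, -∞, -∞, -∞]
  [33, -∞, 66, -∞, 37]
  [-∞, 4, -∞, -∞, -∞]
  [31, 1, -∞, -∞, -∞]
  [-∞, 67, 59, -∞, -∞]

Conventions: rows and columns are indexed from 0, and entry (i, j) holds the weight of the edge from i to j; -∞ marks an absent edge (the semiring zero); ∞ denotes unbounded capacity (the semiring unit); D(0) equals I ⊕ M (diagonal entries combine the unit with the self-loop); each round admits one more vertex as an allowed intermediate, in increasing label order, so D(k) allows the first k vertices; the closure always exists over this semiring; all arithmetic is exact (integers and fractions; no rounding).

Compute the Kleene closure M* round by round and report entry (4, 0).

D(0):
  [∞, -∞, -∞, -∞, -∞]
  [33, ∞, 66, -∞, 37]
  [-∞, 4, ∞, -∞, -∞]
  [31, 1, -∞, ∞, -∞]
  [-∞, 67, 59, -∞, ∞]
D(1):
  [∞, -∞, -∞, -∞, -∞]
  [33, ∞, 66, -∞, 37]
  [-∞, 4, ∞, -∞, -∞]
  [31, 1, -∞, ∞, -∞]
  [-∞, 67, 59, -∞, ∞]
D(2):
  [∞, -∞, -∞, -∞, -∞]
  [33, ∞, 66, -∞, 37]
  [4, 4, ∞, -∞, 4]
  [31, 1, 1, ∞, 1]
  [33, 67, 66, -∞, ∞]
D(3):
  [∞, -∞, -∞, -∞, -∞]
  [33, ∞, 66, -∞, 37]
  [4, 4, ∞, -∞, 4]
  [31, 1, 1, ∞, 1]
  [33, 67, 66, -∞, ∞]
D(4):
  [∞, -∞, -∞, -∞, -∞]
  [33, ∞, 66, -∞, 37]
  [4, 4, ∞, -∞, 4]
  [31, 1, 1, ∞, 1]
  [33, 67, 66, -∞, ∞]
D(5):
  [∞, -∞, -∞, -∞, -∞]
  [33, ∞, 66, -∞, 37]
  [4, 4, ∞, -∞, 4]
  [31, 1, 1, ∞, 1]
  [33, 67, 66, -∞, ∞]
Answer: M*[4][0] = 33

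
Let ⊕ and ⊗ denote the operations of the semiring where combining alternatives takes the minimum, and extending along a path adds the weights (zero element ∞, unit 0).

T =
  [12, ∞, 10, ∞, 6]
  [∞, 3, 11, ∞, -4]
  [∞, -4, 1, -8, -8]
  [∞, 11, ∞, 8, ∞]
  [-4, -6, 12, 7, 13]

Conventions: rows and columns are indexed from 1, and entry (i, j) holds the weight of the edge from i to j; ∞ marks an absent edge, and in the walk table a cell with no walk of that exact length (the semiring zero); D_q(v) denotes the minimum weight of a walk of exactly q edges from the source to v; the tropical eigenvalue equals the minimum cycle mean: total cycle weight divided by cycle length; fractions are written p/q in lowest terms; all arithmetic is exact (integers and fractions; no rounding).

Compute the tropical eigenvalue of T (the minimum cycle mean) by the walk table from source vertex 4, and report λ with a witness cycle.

q=0: [∞, ∞, ∞, 0, ∞]
q=1: [∞, 11, ∞, 8, ∞]
q=2: [∞, 14, 22, 16, 7]
q=3: [3, 1, 19, 14, 10]
q=4: [6, 4, 12, 11, -3]
q=5: [-7, -9, 9, 4, 0]
Optimal cycle mean attained by: cycle 2->5->2, total (-4) + (-6), length 2.
Answer: λ = -5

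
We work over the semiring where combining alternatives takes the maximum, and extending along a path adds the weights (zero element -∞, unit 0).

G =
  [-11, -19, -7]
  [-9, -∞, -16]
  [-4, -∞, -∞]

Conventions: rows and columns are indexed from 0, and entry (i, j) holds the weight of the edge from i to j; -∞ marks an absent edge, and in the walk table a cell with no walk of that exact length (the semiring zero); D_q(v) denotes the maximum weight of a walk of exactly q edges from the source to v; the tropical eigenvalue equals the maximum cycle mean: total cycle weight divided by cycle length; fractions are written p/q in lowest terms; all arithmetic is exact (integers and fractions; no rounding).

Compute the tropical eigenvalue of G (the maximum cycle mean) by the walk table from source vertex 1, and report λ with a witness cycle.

q=0: [-∞, 0, -∞]
q=1: [-9, -∞, -16]
q=2: [-20, -28, -16]
q=3: [-20, -39, -27]
Optimal cycle mean attained by: cycle 0->2->0, total (-7) + (-4), length 2.
Answer: λ = -11/2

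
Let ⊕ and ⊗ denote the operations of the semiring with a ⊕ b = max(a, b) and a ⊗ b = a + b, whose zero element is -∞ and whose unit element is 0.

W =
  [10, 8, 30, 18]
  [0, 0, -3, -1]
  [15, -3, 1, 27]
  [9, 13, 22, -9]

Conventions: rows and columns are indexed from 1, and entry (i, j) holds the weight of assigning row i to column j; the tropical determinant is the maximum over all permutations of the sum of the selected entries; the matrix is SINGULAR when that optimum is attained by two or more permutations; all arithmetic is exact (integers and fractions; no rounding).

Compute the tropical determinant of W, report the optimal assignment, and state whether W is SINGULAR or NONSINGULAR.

σ = (1, 2, 3, 4): 10 + 0 + 1 + (-9) = 2
σ = (1, 2, 4, 3): 10 + 0 + 27 + 22 = 59
σ = (1, 3, 2, 4): 10 + (-3) + (-3) + (-9) = -5
σ = (1, 3, 4, 2): 10 + (-3) + 27 + 13 = 47
σ = (1, 4, 2, 3): 10 + (-1) + (-3) + 22 = 28
σ = (1, 4, 3, 2): 10 + (-1) + 1 + 13 = 23
σ = (2, 1, 3, 4): 8 + 0 + 1 + (-9) = 0
σ = (2, 1, 4, 3): 8 + 0 + 27 + 22 = 57
σ = (2, 3, 1, 4): 8 + (-3) + 15 + (-9) = 11
σ = (2, 3, 4, 1): 8 + (-3) + 27 + 9 = 41
σ = (2, 4, 1, 3): 8 + (-1) + 15 + 22 = 44
σ = (2, 4, 3, 1): 8 + (-1) + 1 + 9 = 17
σ = (3, 1, 2, 4): 30 + 0 + (-3) + (-9) = 18
σ = (3, 1, 4, 2): 30 + 0 + 27 + 13 = 70
σ = (3, 2, 1, 4): 30 + 0 + 15 + (-9) = 36
σ = (3, 2, 4, 1): 30 + 0 + 27 + 9 = 66
σ = (3, 4, 1, 2): 30 + (-1) + 15 + 13 = 57
σ = (3, 4, 2, 1): 30 + (-1) + (-3) + 9 = 35
σ = (4, 1, 2, 3): 18 + 0 + (-3) + 22 = 37
σ = (4, 1, 3, 2): 18 + 0 + 1 + 13 = 32
σ = (4, 2, 1, 3): 18 + 0 + 15 + 22 = 55
σ = (4, 2, 3, 1): 18 + 0 + 1 + 9 = 28
σ = (4, 3, 1, 2): 18 + (-3) + 15 + 13 = 43
σ = (4, 3, 2, 1): 18 + (-3) + (-3) + 9 = 21
Optimal value attained by: σ = (3, 1, 4, 2).
Answer: det⊕(W) = 70; verdict: NONSINGULAR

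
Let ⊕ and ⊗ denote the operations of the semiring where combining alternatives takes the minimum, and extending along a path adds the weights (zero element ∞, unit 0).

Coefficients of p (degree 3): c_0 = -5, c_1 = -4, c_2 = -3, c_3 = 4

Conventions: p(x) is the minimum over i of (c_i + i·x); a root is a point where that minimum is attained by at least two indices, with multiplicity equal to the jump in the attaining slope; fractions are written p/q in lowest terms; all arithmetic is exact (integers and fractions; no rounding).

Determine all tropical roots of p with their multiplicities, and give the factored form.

hull edge (i=0, c=-5) to (i=2, c=-3): slope 1, span 2
hull edge (i=2, c=-3) to (i=3, c=4): slope 7, span 1
Factored form: p(x) = 4 ⊗ (x ⊕ (-7)) ⊗ (x ⊕ (-1)) ⊗ (x ⊕ (-1))
Answer: roots = -7 (mult 1), -1 (mult 2)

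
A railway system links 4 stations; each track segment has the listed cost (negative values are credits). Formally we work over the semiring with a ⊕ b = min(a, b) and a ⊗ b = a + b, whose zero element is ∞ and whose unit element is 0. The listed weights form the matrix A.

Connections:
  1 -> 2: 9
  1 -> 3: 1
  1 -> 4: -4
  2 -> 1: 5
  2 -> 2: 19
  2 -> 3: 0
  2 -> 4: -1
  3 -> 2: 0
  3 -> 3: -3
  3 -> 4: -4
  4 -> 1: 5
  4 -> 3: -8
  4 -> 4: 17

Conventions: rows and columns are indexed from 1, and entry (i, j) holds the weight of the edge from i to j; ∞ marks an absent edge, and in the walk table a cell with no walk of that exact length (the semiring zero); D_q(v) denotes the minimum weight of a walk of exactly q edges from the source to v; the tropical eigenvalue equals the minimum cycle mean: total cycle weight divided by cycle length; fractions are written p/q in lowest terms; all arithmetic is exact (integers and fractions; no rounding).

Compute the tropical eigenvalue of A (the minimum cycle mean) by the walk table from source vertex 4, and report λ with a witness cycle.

q=0: [∞, ∞, ∞, 0]
q=1: [5, ∞, -8, 17]
q=2: [22, -8, -11, -12]
q=3: [-7, -11, -20, -15]
q=4: [-10, -20, -23, -24]
Optimal cycle mean attained by: cycle 3->4->3, total (-4) + (-8), length 2.
Answer: λ = -6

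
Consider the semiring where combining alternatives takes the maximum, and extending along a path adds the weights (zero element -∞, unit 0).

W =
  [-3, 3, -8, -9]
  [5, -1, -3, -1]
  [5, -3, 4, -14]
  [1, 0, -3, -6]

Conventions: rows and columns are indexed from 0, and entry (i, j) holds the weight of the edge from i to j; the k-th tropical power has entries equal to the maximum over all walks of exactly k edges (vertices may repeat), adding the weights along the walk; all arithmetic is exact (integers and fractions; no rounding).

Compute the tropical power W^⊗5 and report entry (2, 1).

W^⊗2:
  [8, 2, 0, 2]
  [4, 8, 1, -2]
  [9, 8, 8, -4]
  [5, 4, 1, -1]
W^⊗3:
  [7, 11, 4, 1]
  [13, 7, 5, 7]
  [13, 12, 12, 7]
  [9, 8, 5, 3]
W^⊗4:
  [16, 10, 8, 10]
  [12, 16, 9, 6]
  [17, 16, 16, 11]
  [13, 12, 9, 7]
W^⊗5:
  [15, 19, 12, 9]
  [21, 15, 13, 15]
  [21, 20, 20, 15]
  [17, 16, 13, 11]
Key observation: the optimum is the walk 2->2->0->1->0->1, with weight 4 + 5 + 3 + 5 + 3 = 20.
Optimal value attained by: walk 2->2->0->1->0->1.
Answer: (W^⊗5)[2][1] = 20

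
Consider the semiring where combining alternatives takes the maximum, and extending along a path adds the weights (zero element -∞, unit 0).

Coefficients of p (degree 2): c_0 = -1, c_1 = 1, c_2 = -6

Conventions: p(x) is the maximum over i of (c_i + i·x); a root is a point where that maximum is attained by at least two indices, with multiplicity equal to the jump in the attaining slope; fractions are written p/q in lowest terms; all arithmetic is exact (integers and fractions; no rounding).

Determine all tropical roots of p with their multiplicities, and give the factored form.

hull edge (i=0, c=-1) to (i=1, c=1): slope 2, span 1
hull edge (i=1, c=1) to (i=2, c=-6): slope -7, span 1
Factored form: p(x) = -6 ⊗ (x ⊕ (-2)) ⊗ (x ⊕ 7)
Answer: roots = -2 (mult 1), 7 (mult 1)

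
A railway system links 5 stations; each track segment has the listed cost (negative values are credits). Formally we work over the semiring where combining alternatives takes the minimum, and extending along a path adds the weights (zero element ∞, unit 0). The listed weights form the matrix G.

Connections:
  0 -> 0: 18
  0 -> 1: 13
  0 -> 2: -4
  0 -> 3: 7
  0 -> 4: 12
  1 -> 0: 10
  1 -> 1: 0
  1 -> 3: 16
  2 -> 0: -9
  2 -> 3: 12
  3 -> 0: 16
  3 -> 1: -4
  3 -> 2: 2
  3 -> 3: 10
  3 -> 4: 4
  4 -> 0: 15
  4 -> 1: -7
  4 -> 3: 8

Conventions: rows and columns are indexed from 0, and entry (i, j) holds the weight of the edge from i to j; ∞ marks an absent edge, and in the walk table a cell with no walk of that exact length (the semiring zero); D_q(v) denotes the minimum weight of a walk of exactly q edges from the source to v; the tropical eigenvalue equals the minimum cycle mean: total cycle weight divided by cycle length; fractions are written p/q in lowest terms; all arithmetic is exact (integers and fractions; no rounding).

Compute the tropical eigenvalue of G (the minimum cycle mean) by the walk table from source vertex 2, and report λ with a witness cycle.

q=0: [∞, ∞, 0, ∞, ∞]
q=1: [-9, ∞, ∞, 12, ∞]
q=2: [9, 4, -13, -2, 3]
q=3: [-22, -6, 0, -1, 2]
q=4: [-9, -9, -26, -15, -10]
q=5: [-35, -19, -13, -14, -11]
Optimal cycle mean attained by: cycle 0->2->0, total (-4) + (-9), length 2.
Answer: λ = -13/2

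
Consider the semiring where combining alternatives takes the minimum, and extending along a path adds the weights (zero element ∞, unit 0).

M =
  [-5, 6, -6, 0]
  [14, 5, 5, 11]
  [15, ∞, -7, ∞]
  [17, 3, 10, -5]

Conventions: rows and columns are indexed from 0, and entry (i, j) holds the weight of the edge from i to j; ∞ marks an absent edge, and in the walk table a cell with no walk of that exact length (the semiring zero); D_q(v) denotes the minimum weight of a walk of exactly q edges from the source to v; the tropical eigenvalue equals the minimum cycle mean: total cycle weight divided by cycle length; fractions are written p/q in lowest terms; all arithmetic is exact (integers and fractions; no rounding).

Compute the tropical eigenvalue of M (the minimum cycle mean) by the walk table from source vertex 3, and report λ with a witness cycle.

q=0: [∞, ∞, ∞, 0]
q=1: [17, 3, 10, -5]
q=2: [12, -2, 3, -10]
q=3: [7, -7, -4, -15]
q=4: [2, -12, -11, -20]
Optimal cycle mean attained by: cycle 2->2, total (-7), length 1.
Answer: λ = -7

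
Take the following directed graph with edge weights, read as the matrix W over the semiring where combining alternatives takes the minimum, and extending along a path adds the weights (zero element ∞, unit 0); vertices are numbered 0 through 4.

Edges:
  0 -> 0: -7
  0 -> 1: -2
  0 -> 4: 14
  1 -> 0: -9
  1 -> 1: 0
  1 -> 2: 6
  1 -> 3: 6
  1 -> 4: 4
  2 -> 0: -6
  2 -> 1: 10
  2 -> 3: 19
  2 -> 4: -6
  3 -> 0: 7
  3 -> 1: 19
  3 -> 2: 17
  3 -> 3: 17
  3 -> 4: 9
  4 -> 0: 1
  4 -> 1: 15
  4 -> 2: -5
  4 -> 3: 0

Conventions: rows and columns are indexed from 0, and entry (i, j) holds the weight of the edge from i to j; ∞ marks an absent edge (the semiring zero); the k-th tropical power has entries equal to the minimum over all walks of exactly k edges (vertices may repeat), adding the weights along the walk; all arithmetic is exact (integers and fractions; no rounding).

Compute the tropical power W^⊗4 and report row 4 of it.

W^⊗2:
  [-14, -9, 4, 4, 2]
  [-16, -11, -1, 4, 0]
  [-13, -8, -11, -6, 8]
  [0, 5, 4, 9, 11]
  [-11, -1, 17, 14, -11]
W^⊗3:
  [-21, -16, -3, -3, -5]
  [-23, -18, -5, -5, -7]
  [-20, -15, -2, -2, -17]
  [-7, -2, 6, 11, -2]
  [-18, -13, -16, -11, 3]
W^⊗4:
  [-28, -23, -10, -10, -12]
  [-30, -25, -12, -12, -14]
  [-27, -22, -22, -17, -11]
  [-14, -9, -7, -2, 0]
  [-25, -20, -7, -7, -22]
Answer: row 4 of W^⊗4 = [-25, -20, -7, -7, -22]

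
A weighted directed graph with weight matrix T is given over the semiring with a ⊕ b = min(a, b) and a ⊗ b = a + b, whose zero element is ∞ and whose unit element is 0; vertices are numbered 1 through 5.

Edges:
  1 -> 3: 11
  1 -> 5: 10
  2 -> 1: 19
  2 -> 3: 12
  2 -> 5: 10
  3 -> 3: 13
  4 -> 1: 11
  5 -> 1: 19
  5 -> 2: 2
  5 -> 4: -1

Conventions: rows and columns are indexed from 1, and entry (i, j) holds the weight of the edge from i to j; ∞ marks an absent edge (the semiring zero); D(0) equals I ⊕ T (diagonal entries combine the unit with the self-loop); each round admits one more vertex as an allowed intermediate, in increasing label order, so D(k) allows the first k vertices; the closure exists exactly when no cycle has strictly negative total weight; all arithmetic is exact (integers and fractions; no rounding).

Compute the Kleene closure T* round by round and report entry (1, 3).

D(0):
  [0, ∞, 11, ∞, 10]
  [19, 0, 12, ∞, 10]
  [∞, ∞, 0, ∞, ∞]
  [11, ∞, ∞, 0, ∞]
  [19, 2, ∞, -1, 0]
D(1):
  [0, ∞, 11, ∞, 10]
  [19, 0, 12, ∞, 10]
  [∞, ∞, 0, ∞, ∞]
  [11, ∞, 22, 0, 21]
  [19, 2, 30, -1, 0]
D(2):
  [0, ∞, 11, ∞, 10]
  [19, 0, 12, ∞, 10]
  [∞, ∞, 0, ∞, ∞]
  [11, ∞, 22, 0, 21]
  [19, 2, 14, -1, 0]
D(3):
  [0, ∞, 11, ∞, 10]
  [19, 0, 12, ∞, 10]
  [∞, ∞, 0, ∞, ∞]
  [11, ∞, 22, 0, 21]
  [19, 2, 14, -1, 0]
D(4):
  [0, ∞, 11, ∞, 10]
  [19, 0, 12, ∞, 10]
  [∞, ∞, 0, ∞, ∞]
  [11, ∞, 22, 0, 21]
  [10, 2, 14, -1, 0]
D(5):
  [0, 12, 11, 9, 10]
  [19, 0, 12, 9, 10]
  [∞, ∞, 0, ∞, ∞]
  [11, 23, 22, 0, 21]
  [10, 2, 14, -1, 0]
Answer: T*[1][3] = 11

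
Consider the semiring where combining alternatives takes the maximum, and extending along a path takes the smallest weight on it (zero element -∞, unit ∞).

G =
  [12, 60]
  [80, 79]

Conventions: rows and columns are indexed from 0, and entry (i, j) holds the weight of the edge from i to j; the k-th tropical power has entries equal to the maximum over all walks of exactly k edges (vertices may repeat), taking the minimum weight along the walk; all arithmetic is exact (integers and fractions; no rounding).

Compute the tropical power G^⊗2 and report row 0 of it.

G^⊗2:
  [60, 60]
  [79, 79]
Answer: row 0 of G^⊗2 = [60, 60]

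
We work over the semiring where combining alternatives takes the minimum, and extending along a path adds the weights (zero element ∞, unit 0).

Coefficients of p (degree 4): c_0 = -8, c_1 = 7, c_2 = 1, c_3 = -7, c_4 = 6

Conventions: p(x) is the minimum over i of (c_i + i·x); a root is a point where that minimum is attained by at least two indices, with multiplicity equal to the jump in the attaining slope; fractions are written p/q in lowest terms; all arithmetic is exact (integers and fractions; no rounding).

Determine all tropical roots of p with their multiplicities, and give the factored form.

hull edge (i=0, c=-8) to (i=3, c=-7): slope 1/3, span 3
hull edge (i=3, c=-7) to (i=4, c=6): slope 13, span 1
Factored form: p(x) = 6 ⊗ (x ⊕ (-13)) ⊗ (x ⊕ (-1/3)) ⊗ (x ⊕ (-1/3)) ⊗ (x ⊕ (-1/3))
Answer: roots = -13 (mult 1), -1/3 (mult 3)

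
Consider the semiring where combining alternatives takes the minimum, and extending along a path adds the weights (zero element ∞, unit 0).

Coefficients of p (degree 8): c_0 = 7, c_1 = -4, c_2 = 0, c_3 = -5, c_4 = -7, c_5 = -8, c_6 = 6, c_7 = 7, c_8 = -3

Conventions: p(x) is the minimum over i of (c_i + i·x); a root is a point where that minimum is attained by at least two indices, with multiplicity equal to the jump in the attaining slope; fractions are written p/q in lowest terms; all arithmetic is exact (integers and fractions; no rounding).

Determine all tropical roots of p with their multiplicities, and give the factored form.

hull edge (i=0, c=7) to (i=1, c=-4): slope -11, span 1
hull edge (i=1, c=-4) to (i=5, c=-8): slope -1, span 4
hull edge (i=5, c=-8) to (i=8, c=-3): slope 5/3, span 3
Factored form: p(x) = -3 ⊗ (x ⊕ (-5/3)) ⊗ (x ⊕ (-5/3)) ⊗ (x ⊕ (-5/3)) ⊗ (x ⊕ 1) ⊗ (x ⊕ 1) ⊗ (x ⊕ 1) ⊗ (x ⊕ 1) ⊗ (x ⊕ 11)
Answer: roots = -5/3 (mult 3), 1 (mult 4), 11 (mult 1)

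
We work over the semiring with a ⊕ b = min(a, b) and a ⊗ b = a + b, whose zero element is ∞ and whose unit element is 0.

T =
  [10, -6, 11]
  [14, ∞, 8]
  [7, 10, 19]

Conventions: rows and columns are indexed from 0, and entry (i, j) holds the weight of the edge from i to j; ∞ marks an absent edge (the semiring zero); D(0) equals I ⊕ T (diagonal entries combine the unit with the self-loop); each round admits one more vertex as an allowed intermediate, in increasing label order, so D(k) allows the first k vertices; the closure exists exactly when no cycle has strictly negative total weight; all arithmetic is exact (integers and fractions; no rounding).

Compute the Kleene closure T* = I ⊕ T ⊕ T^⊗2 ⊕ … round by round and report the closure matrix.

D(0):
  [0, -6, 11]
  [14, 0, 8]
  [7, 10, 0]
D(1):
  [0, -6, 11]
  [14, 0, 8]
  [7, 1, 0]
D(2):
  [0, -6, 2]
  [14, 0, 8]
  [7, 1, 0]
D(3):
  [0, -6, 2]
  [14, 0, 8]
  [7, 1, 0]
Answer: T* = [[0, -6, 2], [14, 0, 8], [7, 1, 0]]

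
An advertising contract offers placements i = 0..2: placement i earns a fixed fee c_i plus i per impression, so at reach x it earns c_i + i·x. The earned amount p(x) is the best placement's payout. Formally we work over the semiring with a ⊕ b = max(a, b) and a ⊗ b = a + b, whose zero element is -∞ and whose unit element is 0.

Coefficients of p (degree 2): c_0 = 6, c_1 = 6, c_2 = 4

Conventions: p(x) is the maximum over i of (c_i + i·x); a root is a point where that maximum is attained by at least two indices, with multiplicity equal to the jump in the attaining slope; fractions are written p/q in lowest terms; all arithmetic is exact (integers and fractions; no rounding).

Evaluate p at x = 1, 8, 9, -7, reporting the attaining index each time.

p(1) = max(6+0·1=6, 6+1·1=7, 4+2·1=6) = 7 (attained by i=1)
p(8) = max(6+0·8=6, 6+1·8=14, 4+2·8=20) = 20 (attained by i=2)
p(9) = max(6+0·9=6, 6+1·9=15, 4+2·9=22) = 22 (attained by i=2)
p(-7) = max(6+0·(-7)=6, 6+1·(-7)=-1, 4+2·(-7)=-10) = 6 (attained by i=0)
Answer: p(1) = 7; p(8) = 20; p(9) = 22; p(-7) = 6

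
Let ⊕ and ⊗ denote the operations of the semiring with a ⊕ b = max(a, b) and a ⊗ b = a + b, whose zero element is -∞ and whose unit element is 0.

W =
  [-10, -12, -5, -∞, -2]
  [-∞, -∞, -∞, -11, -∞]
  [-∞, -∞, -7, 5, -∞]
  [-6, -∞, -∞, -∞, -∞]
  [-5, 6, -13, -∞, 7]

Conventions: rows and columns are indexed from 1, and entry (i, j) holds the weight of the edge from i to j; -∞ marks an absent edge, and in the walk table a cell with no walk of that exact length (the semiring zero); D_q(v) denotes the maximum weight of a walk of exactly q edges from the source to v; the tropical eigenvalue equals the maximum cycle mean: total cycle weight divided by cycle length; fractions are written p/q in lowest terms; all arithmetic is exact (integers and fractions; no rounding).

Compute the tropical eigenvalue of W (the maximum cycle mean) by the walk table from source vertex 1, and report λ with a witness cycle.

q=0: [0, -∞, -∞, -∞, -∞]
q=1: [-10, -12, -5, -∞, -2]
q=2: [-7, 4, -12, 0, 5]
q=3: [0, 11, -8, -7, 12]
q=4: [7, 18, -1, 0, 19]
q=5: [14, 25, 6, 7, 26]
Optimal cycle mean attained by: cycle 5->5, total 7, length 1.
Answer: λ = 7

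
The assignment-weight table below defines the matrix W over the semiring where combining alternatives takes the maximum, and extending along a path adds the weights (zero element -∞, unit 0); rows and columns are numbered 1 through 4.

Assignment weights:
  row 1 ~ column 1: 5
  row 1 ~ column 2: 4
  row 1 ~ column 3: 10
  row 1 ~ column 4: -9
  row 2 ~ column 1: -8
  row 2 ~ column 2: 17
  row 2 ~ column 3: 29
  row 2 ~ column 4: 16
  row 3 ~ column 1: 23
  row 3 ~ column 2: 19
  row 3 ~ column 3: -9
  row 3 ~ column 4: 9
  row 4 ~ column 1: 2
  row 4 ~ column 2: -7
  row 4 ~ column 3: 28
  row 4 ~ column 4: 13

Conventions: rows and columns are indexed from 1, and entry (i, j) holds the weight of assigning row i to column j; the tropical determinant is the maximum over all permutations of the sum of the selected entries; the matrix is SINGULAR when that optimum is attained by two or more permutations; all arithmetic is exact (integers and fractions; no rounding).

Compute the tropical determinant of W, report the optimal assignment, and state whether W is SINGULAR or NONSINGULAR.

σ = (1, 2, 3, 4): 5 + 17 + (-9) + 13 = 26
σ = (1, 2, 4, 3): 5 + 17 + 9 + 28 = 59
σ = (1, 3, 2, 4): 5 + 29 + 19 + 13 = 66
σ = (1, 3, 4, 2): 5 + 29 + 9 + (-7) = 36
σ = (1, 4, 2, 3): 5 + 16 + 19 + 28 = 68
σ = (1, 4, 3, 2): 5 + 16 + (-9) + (-7) = 5
σ = (2, 1, 3, 4): 4 + (-8) + (-9) + 13 = 0
σ = (2, 1, 4, 3): 4 + (-8) + 9 + 28 = 33
σ = (2, 3, 1, 4): 4 + 29 + 23 + 13 = 69
σ = (2, 3, 4, 1): 4 + 29 + 9 + 2 = 44
σ = (2, 4, 1, 3): 4 + 16 + 23 + 28 = 71
σ = (2, 4, 3, 1): 4 + 16 + (-9) + 2 = 13
σ = (3, 1, 2, 4): 10 + (-8) + 19 + 13 = 34
σ = (3, 1, 4, 2): 10 + (-8) + 9 + (-7) = 4
σ = (3, 2, 1, 4): 10 + 17 + 23 + 13 = 63
σ = (3, 2, 4, 1): 10 + 17 + 9 + 2 = 38
σ = (3, 4, 1, 2): 10 + 16 + 23 + (-7) = 42
σ = (3, 4, 2, 1): 10 + 16 + 19 + 2 = 47
σ = (4, 1, 2, 3): (-9) + (-8) + 19 + 28 = 30
σ = (4, 1, 3, 2): (-9) + (-8) + (-9) + (-7) = -33
σ = (4, 2, 1, 3): (-9) + 17 + 23 + 28 = 59
σ = (4, 2, 3, 1): (-9) + 17 + (-9) + 2 = 1
σ = (4, 3, 1, 2): (-9) + 29 + 23 + (-7) = 36
σ = (4, 3, 2, 1): (-9) + 29 + 19 + 2 = 41
Optimal value attained by: σ = (2, 4, 1, 3).
Answer: det⊕(W) = 71; verdict: NONSINGULAR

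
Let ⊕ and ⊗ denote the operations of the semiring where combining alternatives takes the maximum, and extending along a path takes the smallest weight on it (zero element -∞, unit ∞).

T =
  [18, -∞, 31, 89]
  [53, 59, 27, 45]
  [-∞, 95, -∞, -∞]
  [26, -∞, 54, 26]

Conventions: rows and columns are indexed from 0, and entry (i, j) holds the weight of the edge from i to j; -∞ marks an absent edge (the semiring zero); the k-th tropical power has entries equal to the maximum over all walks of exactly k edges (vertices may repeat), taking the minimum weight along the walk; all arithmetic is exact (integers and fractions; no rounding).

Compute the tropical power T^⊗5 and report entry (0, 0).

T^⊗2:
  [26, 31, 54, 26]
  [53, 59, 45, 53]
  [53, 59, 27, 45]
  [26, 54, 26, 26]
T^⊗3:
  [31, 54, 27, 31]
  [53, 59, 53, 53]
  [53, 59, 45, 53]
  [53, 54, 27, 45]
T^⊗4:
  [53, 54, 31, 45]
  [53, 59, 53, 53]
  [53, 59, 53, 53]
  [53, 54, 45, 53]
T^⊗5:
  [53, 54, 45, 53]
  [53, 59, 53, 53]
  [53, 59, 53, 53]
  [53, 54, 53, 53]
Key observation: the optimum is the walk 0->3->2->1->1->0, with weight 89 min 54 min 95 min 59 min 53 = 53.
Optimal value attained by: walk 0->3->2->1->1->0.
Answer: (T^⊗5)[0][0] = 53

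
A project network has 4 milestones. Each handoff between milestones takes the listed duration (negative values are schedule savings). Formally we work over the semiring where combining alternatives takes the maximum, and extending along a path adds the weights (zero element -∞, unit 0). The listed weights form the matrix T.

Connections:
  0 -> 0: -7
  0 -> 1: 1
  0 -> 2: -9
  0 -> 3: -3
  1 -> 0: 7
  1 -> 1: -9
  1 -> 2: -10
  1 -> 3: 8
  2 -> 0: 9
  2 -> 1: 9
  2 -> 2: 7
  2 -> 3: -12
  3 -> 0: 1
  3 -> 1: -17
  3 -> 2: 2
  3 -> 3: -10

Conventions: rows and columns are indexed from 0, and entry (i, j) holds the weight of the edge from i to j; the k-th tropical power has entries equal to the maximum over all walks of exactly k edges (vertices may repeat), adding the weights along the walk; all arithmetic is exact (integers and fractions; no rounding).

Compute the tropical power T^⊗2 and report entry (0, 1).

T^⊗2:
  [8, 0, -1, 9]
  [9, 8, 10, 4]
  [16, 16, 14, 17]
  [11, 11, 9, -2]
Key observation: the optimum is the walk 0->2->1, with weight (-9) + 9 = 0.
Optimal value attained by: walk 0->2->1.
Answer: (T^⊗2)[0][1] = 0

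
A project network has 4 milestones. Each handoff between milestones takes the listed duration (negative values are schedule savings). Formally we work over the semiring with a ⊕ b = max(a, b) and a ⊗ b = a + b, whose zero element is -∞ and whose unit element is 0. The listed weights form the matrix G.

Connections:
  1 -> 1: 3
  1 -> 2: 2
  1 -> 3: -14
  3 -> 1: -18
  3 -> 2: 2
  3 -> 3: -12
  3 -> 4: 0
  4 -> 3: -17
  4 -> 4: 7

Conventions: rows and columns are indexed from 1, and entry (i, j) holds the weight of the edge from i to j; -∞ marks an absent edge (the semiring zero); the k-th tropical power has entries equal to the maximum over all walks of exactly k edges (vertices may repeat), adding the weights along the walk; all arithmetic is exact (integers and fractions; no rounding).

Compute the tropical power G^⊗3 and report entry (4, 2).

G^⊗2:
  [6, 5, -11, -14]
  [-∞, -∞, -∞, -∞]
  [-15, -10, -17, 7]
  [-35, -15, -10, 14]
G^⊗3:
  [9, 8, -8, -7]
  [-∞, -∞, -∞, -∞]
  [-12, -13, -10, 14]
  [-28, -8, -3, 21]
Key observation: the optimum is the walk 4->4->3->2, with weight 7 + (-17) + 2 = -8.
Optimal value attained by: walk 4->4->3->2.
Answer: (G^⊗3)[4][2] = -8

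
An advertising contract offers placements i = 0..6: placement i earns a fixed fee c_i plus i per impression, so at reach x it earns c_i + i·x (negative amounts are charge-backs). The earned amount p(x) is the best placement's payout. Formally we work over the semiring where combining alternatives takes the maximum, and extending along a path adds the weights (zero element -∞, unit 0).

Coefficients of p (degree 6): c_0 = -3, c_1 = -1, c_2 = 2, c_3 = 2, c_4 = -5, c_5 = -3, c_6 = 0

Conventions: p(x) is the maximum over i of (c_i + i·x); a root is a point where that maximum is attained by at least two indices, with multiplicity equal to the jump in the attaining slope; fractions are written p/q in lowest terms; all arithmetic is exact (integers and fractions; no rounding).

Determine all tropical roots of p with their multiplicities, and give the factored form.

hull edge (i=0, c=-3) to (i=2, c=2): slope 5/2, span 2
hull edge (i=2, c=2) to (i=3, c=2): slope 0, span 1
hull edge (i=3, c=2) to (i=6, c=0): slope -2/3, span 3
Factored form: p(x) = 0 ⊗ (x ⊕ (-5/2)) ⊗ (x ⊕ (-5/2)) ⊗ (x ⊕ 0) ⊗ (x ⊕ 2/3) ⊗ (x ⊕ 2/3) ⊗ (x ⊕ 2/3)
Answer: roots = -5/2 (mult 2), 0 (mult 1), 2/3 (mult 3)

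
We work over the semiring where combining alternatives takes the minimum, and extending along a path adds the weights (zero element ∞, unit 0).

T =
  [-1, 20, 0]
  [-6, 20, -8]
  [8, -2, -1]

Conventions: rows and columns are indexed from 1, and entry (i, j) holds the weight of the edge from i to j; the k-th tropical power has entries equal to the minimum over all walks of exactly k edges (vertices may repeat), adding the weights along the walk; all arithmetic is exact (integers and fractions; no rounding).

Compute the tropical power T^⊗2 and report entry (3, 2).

T^⊗2:
  [-2, -2, -1]
  [-7, -10, -9]
  [-8, -3, -10]
Key observation: the optimum is the walk 3->3->2, with weight (-1) + (-2) = -3.
Optimal value attained by: walk 3->3->2.
Answer: (T^⊗2)[3][2] = -3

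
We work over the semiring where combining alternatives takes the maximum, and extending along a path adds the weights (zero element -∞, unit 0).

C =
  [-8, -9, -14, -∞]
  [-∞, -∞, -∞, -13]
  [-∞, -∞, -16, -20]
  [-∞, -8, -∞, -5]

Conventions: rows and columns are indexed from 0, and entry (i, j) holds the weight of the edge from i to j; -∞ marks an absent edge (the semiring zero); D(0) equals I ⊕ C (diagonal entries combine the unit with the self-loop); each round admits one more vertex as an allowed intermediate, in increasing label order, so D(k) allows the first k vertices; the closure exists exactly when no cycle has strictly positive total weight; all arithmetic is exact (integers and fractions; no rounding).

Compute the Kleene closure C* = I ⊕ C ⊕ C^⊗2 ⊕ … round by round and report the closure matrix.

D(0):
  [0, -9, -14, -∞]
  [-∞, 0, -∞, -13]
  [-∞, -∞, 0, -20]
  [-∞, -8, -∞, 0]
D(1):
  [0, -9, -14, -∞]
  [-∞, 0, -∞, -13]
  [-∞, -∞, 0, -20]
  [-∞, -8, -∞, 0]
D(2):
  [0, -9, -14, -22]
  [-∞, 0, -∞, -13]
  [-∞, -∞, 0, -20]
  [-∞, -8, -∞, 0]
D(3):
  [0, -9, -14, -22]
  [-∞, 0, -∞, -13]
  [-∞, -∞, 0, -20]
  [-∞, -8, -∞, 0]
D(4):
  [0, -9, -14, -22]
  [-∞, 0, -∞, -13]
  [-∞, -28, 0, -20]
  [-∞, -8, -∞, 0]
Answer: C* = [[0, -9, -14, -22], [-∞, 0, -∞, -13], [-∞, -28, 0, -20], [-∞, -8, -∞, 0]]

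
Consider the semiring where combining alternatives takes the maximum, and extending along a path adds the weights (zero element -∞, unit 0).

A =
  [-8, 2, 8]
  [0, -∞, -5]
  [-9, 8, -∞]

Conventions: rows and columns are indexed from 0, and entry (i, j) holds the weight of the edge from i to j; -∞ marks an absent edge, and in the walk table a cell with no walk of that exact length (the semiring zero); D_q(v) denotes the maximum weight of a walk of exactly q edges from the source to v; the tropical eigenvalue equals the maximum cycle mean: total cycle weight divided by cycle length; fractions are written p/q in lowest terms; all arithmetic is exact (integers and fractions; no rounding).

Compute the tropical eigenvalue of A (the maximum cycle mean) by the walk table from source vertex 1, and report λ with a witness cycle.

q=0: [-∞, 0, -∞]
q=1: [0, -∞, -5]
q=2: [-8, 3, 8]
q=3: [3, 16, 0]
Optimal cycle mean attained by: cycle 0->2->1->0, total 8 + 8 + 0, length 3.
Answer: λ = 16/3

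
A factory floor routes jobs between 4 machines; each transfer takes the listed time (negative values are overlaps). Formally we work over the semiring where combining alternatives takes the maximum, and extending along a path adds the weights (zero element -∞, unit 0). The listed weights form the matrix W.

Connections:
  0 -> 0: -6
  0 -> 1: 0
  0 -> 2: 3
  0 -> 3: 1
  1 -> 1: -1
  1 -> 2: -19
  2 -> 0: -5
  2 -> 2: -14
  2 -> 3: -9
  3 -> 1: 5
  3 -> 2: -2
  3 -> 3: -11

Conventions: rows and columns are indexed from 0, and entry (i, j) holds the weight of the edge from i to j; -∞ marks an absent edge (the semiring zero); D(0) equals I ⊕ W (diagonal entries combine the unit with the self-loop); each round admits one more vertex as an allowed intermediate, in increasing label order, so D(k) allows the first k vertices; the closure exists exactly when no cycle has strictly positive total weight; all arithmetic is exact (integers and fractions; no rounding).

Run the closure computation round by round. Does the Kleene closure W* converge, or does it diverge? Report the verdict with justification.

D(0):
  [0, 0, 3, 1]
  [-∞, 0, -19, -∞]
  [-5, -∞, 0, -9]
  [-∞, 5, -2, 0]
D(1):
  [0, 0, 3, 1]
  [-∞, 0, -19, -∞]
  [-5, -5, 0, -4]
  [-∞, 5, -2, 0]
D(2):
  [0, 0, 3, 1]
  [-∞, 0, -19, -∞]
  [-5, -5, 0, -4]
  [-∞, 5, -2, 0]
D(3):
  [0, 0, 3, 1]
  [-24, 0, -19, -23]
  [-5, -5, 0, -4]
  [-7, 5, -2, 0]
D(4):
  [0, 6, 3, 1]
  [-24, 0, -19, -23]
  [-5, 1, 0, -4]
  [-7, 5, -2, 0]
Key observation: every diagonal entry stays at the unit through all rounds, so no improving cycle exists.
Answer: CONVERGES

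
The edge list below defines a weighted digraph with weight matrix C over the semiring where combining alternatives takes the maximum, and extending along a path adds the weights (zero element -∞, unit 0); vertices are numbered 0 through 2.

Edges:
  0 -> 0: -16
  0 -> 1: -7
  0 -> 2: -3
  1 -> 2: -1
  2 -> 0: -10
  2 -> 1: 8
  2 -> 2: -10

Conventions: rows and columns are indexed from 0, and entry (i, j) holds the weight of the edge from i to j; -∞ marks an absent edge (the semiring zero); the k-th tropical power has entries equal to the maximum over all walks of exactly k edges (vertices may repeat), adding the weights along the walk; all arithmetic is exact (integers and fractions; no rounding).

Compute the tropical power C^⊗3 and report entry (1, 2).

C^⊗2:
  [-13, 5, -8]
  [-11, 7, -11]
  [-20, -2, 7]
C^⊗3:
  [-18, 0, 4]
  [-21, -3, 6]
  [-3, 15, -3]
Key observation: the optimum is the walk 1->2->1->2, with weight (-1) + 8 + (-1) = 6.
Optimal value attained by: walk 1->2->1->2.
Answer: (C^⊗3)[1][2] = 6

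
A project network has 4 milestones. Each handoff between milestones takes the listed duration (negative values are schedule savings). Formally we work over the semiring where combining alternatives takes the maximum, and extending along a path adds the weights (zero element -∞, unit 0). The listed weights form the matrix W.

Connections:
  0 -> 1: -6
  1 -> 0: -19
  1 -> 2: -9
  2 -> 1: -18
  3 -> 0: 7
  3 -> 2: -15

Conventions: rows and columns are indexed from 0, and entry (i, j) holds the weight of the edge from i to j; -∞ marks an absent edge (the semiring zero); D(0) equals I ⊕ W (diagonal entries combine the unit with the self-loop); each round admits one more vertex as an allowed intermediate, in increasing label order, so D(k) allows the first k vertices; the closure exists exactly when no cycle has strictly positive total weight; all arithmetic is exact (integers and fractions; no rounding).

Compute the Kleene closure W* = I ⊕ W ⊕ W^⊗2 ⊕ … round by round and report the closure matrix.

D(0):
  [0, -6, -∞, -∞]
  [-19, 0, -9, -∞]
  [-∞, -18, 0, -∞]
  [7, -∞, -15, 0]
D(1):
  [0, -6, -∞, -∞]
  [-19, 0, -9, -∞]
  [-∞, -18, 0, -∞]
  [7, 1, -15, 0]
D(2):
  [0, -6, -15, -∞]
  [-19, 0, -9, -∞]
  [-37, -18, 0, -∞]
  [7, 1, -8, 0]
D(3):
  [0, -6, -15, -∞]
  [-19, 0, -9, -∞]
  [-37, -18, 0, -∞]
  [7, 1, -8, 0]
D(4):
  [0, -6, -15, -∞]
  [-19, 0, -9, -∞]
  [-37, -18, 0, -∞]
  [7, 1, -8, 0]
Answer: W* = [[0, -6, -15, -∞], [-19, 0, -9, -∞], [-37, -18, 0, -∞], [7, 1, -8, 0]]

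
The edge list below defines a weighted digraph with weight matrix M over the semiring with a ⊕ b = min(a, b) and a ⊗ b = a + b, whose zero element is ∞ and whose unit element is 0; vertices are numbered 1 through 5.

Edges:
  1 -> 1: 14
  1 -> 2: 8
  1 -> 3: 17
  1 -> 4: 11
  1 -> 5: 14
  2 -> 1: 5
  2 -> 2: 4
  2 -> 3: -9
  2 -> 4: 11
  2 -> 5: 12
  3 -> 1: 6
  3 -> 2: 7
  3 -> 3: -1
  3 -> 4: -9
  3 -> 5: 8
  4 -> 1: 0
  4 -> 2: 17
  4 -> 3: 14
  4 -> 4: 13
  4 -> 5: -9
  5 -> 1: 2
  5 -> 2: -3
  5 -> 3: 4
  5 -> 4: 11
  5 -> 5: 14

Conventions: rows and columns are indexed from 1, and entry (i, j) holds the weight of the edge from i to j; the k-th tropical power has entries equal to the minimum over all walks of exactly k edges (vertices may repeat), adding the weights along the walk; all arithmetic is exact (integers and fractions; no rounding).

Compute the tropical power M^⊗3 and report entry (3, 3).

M^⊗2:
  [11, 11, -1, 8, 2]
  [-3, -2, -10, -18, -1]
  [-9, 5, -2, -10, -18]
  [-7, -12, -5, 2, 4]
  [2, 1, -12, -5, 2]
M^⊗3:
  [4, -1, -2, -10, -1]
  [-18, -4, -11, -19, -27]
  [-16, -21, -14, -11, -19]
  [-7, -8, -21, -14, -7]
  [-6, -5, -13, -21, -14]
Key observation: the optimum is the walk 3->4->5->3, with weight (-9) + (-9) + 4 = -14.
Optimal value attained by: walk 3->4->5->3.
Answer: (M^⊗3)[3][3] = -14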